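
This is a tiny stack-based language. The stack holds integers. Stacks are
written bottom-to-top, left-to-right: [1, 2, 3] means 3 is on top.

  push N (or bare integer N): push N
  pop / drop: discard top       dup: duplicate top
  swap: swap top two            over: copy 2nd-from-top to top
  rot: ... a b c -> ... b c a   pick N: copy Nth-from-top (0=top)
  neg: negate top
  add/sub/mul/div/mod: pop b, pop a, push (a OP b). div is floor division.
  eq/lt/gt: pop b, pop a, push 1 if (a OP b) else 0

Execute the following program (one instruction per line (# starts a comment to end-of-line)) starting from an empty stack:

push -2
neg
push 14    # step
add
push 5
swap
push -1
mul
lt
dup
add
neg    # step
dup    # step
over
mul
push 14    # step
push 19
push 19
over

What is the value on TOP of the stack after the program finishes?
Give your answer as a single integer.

Answer: 19

Derivation:
After 'push -2': [-2]
After 'neg': [2]
After 'push 14': [2, 14]
After 'add': [16]
After 'push 5': [16, 5]
After 'swap': [5, 16]
After 'push -1': [5, 16, -1]
After 'mul': [5, -16]
After 'lt': [0]
After 'dup': [0, 0]
After 'add': [0]
After 'neg': [0]
After 'dup': [0, 0]
After 'over': [0, 0, 0]
After 'mul': [0, 0]
After 'push 14': [0, 0, 14]
After 'push 19': [0, 0, 14, 19]
After 'push 19': [0, 0, 14, 19, 19]
After 'over': [0, 0, 14, 19, 19, 19]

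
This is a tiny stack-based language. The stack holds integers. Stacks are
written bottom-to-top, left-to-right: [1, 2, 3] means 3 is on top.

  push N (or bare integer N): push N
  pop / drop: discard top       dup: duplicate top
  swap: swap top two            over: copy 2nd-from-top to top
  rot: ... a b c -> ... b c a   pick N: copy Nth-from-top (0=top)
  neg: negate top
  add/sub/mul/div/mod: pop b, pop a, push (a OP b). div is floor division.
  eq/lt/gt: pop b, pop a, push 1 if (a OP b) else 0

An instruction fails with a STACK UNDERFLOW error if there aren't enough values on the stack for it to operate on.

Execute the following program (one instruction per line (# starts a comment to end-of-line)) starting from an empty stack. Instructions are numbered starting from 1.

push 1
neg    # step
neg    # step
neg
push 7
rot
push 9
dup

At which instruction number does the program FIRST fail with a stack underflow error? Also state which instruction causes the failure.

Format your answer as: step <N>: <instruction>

Answer: step 6: rot

Derivation:
Step 1 ('push 1'): stack = [1], depth = 1
Step 2 ('neg'): stack = [-1], depth = 1
Step 3 ('neg'): stack = [1], depth = 1
Step 4 ('neg'): stack = [-1], depth = 1
Step 5 ('push 7'): stack = [-1, 7], depth = 2
Step 6 ('rot'): needs 3 value(s) but depth is 2 — STACK UNDERFLOW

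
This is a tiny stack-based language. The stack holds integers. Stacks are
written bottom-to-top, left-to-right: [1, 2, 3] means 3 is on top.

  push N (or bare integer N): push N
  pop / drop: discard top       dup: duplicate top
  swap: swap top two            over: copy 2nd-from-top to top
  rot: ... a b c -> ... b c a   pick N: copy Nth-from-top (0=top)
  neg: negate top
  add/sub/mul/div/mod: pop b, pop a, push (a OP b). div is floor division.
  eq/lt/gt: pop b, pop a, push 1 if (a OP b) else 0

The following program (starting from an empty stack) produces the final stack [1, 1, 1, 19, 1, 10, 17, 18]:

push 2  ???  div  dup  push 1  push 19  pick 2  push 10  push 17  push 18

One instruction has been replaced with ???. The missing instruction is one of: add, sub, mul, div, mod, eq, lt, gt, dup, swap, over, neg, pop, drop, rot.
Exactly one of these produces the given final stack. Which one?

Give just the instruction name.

Answer: dup

Derivation:
Stack before ???: [2]
Stack after ???:  [2, 2]
The instruction that transforms [2] -> [2, 2] is: dup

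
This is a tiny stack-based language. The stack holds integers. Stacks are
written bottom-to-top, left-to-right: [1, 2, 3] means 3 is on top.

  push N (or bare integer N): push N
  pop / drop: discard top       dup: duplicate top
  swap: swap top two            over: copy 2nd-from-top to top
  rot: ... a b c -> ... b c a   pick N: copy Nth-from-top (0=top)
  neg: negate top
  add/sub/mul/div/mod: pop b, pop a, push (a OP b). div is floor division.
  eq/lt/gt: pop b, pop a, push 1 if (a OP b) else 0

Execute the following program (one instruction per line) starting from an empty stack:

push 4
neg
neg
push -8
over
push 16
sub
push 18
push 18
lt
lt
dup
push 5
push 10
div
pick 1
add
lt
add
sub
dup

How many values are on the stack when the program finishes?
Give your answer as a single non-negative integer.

Answer: 3

Derivation:
After 'push 4': stack = [4] (depth 1)
After 'neg': stack = [-4] (depth 1)
After 'neg': stack = [4] (depth 1)
After 'push -8': stack = [4, -8] (depth 2)
After 'over': stack = [4, -8, 4] (depth 3)
After 'push 16': stack = [4, -8, 4, 16] (depth 4)
After 'sub': stack = [4, -8, -12] (depth 3)
After 'push 18': stack = [4, -8, -12, 18] (depth 4)
After 'push 18': stack = [4, -8, -12, 18, 18] (depth 5)
After 'lt': stack = [4, -8, -12, 0] (depth 4)
  ...
After 'dup': stack = [4, -8, 1, 1] (depth 4)
After 'push 5': stack = [4, -8, 1, 1, 5] (depth 5)
After 'push 10': stack = [4, -8, 1, 1, 5, 10] (depth 6)
After 'div': stack = [4, -8, 1, 1, 0] (depth 5)
After 'pick 1': stack = [4, -8, 1, 1, 0, 1] (depth 6)
After 'add': stack = [4, -8, 1, 1, 1] (depth 5)
After 'lt': stack = [4, -8, 1, 0] (depth 4)
After 'add': stack = [4, -8, 1] (depth 3)
After 'sub': stack = [4, -9] (depth 2)
After 'dup': stack = [4, -9, -9] (depth 3)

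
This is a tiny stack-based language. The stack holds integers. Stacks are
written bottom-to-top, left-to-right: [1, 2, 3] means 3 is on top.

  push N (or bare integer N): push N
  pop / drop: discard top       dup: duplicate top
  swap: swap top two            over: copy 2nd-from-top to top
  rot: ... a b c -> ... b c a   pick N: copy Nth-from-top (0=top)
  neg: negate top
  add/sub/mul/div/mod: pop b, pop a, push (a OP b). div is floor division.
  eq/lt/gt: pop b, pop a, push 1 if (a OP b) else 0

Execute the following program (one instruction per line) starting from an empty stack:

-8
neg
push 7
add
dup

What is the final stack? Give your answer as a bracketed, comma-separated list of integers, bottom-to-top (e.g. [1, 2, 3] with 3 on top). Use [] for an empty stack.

After 'push -8': [-8]
After 'neg': [8]
After 'push 7': [8, 7]
After 'add': [15]
After 'dup': [15, 15]

Answer: [15, 15]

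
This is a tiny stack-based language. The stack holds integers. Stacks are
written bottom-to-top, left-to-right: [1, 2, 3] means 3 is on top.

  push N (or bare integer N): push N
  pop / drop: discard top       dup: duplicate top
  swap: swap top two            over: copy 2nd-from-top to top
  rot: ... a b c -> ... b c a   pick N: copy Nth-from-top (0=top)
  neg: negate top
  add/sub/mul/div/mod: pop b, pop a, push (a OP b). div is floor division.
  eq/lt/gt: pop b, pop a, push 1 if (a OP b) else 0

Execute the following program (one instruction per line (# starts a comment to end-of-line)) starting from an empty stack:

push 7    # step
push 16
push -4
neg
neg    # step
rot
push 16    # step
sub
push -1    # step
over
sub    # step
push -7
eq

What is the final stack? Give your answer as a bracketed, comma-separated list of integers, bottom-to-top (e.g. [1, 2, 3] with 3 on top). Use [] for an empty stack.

After 'push 7': [7]
After 'push 16': [7, 16]
After 'push -4': [7, 16, -4]
After 'neg': [7, 16, 4]
After 'neg': [7, 16, -4]
After 'rot': [16, -4, 7]
After 'push 16': [16, -4, 7, 16]
After 'sub': [16, -4, -9]
After 'push -1': [16, -4, -9, -1]
After 'over': [16, -4, -9, -1, -9]
After 'sub': [16, -4, -9, 8]
After 'push -7': [16, -4, -9, 8, -7]
After 'eq': [16, -4, -9, 0]

Answer: [16, -4, -9, 0]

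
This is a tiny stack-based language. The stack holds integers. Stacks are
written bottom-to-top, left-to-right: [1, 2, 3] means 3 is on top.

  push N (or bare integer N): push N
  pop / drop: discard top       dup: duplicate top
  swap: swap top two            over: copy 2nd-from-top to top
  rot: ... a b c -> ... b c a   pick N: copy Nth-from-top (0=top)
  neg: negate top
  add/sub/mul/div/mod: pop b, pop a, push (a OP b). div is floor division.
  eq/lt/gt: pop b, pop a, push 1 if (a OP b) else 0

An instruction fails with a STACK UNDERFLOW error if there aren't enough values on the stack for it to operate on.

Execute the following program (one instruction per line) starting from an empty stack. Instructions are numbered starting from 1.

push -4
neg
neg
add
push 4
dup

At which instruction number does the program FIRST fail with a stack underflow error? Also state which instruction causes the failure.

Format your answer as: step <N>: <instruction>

Answer: step 4: add

Derivation:
Step 1 ('push -4'): stack = [-4], depth = 1
Step 2 ('neg'): stack = [4], depth = 1
Step 3 ('neg'): stack = [-4], depth = 1
Step 4 ('add'): needs 2 value(s) but depth is 1 — STACK UNDERFLOW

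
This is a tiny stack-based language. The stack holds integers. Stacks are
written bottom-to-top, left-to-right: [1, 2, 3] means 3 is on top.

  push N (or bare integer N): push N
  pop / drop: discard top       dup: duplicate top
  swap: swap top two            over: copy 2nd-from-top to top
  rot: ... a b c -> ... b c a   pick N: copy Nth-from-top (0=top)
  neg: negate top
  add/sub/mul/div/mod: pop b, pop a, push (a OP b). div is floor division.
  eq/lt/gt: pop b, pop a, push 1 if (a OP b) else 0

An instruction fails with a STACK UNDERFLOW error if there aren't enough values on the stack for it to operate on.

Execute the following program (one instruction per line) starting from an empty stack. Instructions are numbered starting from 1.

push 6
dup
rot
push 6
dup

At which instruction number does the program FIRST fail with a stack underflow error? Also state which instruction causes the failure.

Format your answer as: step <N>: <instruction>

Step 1 ('push 6'): stack = [6], depth = 1
Step 2 ('dup'): stack = [6, 6], depth = 2
Step 3 ('rot'): needs 3 value(s) but depth is 2 — STACK UNDERFLOW

Answer: step 3: rot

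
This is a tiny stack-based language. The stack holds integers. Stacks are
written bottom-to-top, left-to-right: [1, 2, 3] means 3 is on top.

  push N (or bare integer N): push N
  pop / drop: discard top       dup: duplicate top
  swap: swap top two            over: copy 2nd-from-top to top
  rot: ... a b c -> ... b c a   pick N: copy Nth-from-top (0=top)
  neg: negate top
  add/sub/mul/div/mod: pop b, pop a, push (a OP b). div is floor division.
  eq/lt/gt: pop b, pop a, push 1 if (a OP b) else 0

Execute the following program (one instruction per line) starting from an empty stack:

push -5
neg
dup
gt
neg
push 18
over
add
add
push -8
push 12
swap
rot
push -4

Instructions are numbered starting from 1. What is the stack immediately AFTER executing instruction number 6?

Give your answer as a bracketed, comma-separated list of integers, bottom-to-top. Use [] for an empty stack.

Step 1 ('push -5'): [-5]
Step 2 ('neg'): [5]
Step 3 ('dup'): [5, 5]
Step 4 ('gt'): [0]
Step 5 ('neg'): [0]
Step 6 ('push 18'): [0, 18]

Answer: [0, 18]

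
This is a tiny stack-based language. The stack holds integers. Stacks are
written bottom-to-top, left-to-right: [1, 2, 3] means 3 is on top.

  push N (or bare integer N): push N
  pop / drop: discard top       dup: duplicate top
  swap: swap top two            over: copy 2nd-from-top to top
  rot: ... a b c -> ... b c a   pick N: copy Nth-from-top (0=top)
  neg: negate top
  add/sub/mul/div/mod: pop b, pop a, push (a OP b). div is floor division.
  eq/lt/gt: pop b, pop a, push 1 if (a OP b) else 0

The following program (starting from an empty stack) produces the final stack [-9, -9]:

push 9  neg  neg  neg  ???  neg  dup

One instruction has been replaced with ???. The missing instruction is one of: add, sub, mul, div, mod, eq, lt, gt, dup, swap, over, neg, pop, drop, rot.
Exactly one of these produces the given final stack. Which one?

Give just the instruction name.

Stack before ???: [-9]
Stack after ???:  [9]
The instruction that transforms [-9] -> [9] is: neg

Answer: neg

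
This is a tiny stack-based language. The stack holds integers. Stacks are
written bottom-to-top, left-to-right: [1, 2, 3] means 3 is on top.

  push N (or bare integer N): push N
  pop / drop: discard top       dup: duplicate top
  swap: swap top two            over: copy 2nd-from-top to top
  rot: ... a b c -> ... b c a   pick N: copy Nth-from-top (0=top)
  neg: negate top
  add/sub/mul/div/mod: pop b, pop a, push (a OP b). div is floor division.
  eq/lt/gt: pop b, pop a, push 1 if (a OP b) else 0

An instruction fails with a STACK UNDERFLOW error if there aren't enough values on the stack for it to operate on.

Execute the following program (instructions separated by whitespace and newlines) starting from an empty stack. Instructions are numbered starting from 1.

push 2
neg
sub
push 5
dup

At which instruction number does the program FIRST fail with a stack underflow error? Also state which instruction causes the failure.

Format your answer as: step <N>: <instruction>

Step 1 ('push 2'): stack = [2], depth = 1
Step 2 ('neg'): stack = [-2], depth = 1
Step 3 ('sub'): needs 2 value(s) but depth is 1 — STACK UNDERFLOW

Answer: step 3: sub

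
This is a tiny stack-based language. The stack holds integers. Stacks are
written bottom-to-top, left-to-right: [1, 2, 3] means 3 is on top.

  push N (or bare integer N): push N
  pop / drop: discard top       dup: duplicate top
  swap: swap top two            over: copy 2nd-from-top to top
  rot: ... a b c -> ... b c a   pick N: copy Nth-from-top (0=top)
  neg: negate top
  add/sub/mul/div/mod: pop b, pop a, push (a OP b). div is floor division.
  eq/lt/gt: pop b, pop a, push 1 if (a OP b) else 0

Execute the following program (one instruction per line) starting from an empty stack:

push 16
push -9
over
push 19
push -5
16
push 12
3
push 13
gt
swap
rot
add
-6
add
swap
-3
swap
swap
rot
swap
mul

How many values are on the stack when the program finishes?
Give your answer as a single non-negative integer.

Answer: 7

Derivation:
After 'push 16': stack = [16] (depth 1)
After 'push -9': stack = [16, -9] (depth 2)
After 'over': stack = [16, -9, 16] (depth 3)
After 'push 19': stack = [16, -9, 16, 19] (depth 4)
After 'push -5': stack = [16, -9, 16, 19, -5] (depth 5)
After 'push 16': stack = [16, -9, 16, 19, -5, 16] (depth 6)
After 'push 12': stack = [16, -9, 16, 19, -5, 16, 12] (depth 7)
After 'push 3': stack = [16, -9, 16, 19, -5, 16, 12, 3] (depth 8)
After 'push 13': stack = [16, -9, 16, 19, -5, 16, 12, 3, 13] (depth 9)
After 'gt': stack = [16, -9, 16, 19, -5, 16, 12, 0] (depth 8)
  ...
After 'add': stack = [16, -9, 16, 19, -5, 0, 28] (depth 7)
After 'push -6': stack = [16, -9, 16, 19, -5, 0, 28, -6] (depth 8)
After 'add': stack = [16, -9, 16, 19, -5, 0, 22] (depth 7)
After 'swap': stack = [16, -9, 16, 19, -5, 22, 0] (depth 7)
After 'push -3': stack = [16, -9, 16, 19, -5, 22, 0, -3] (depth 8)
After 'swap': stack = [16, -9, 16, 19, -5, 22, -3, 0] (depth 8)
After 'swap': stack = [16, -9, 16, 19, -5, 22, 0, -3] (depth 8)
After 'rot': stack = [16, -9, 16, 19, -5, 0, -3, 22] (depth 8)
After 'swap': stack = [16, -9, 16, 19, -5, 0, 22, -3] (depth 8)
After 'mul': stack = [16, -9, 16, 19, -5, 0, -66] (depth 7)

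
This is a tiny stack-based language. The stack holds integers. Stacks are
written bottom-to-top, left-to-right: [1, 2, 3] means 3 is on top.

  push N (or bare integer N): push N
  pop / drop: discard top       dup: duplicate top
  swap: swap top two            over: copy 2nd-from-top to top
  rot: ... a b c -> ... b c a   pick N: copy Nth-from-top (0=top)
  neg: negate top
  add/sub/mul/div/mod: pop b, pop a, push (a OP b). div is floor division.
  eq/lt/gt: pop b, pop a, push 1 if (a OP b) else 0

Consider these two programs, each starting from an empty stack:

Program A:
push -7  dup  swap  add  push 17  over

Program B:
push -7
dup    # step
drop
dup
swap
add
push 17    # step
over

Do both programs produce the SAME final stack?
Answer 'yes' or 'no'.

Answer: yes

Derivation:
Program A trace:
  After 'push -7': [-7]
  After 'dup': [-7, -7]
  After 'swap': [-7, -7]
  After 'add': [-14]
  After 'push 17': [-14, 17]
  After 'over': [-14, 17, -14]
Program A final stack: [-14, 17, -14]

Program B trace:
  After 'push -7': [-7]
  After 'dup': [-7, -7]
  After 'drop': [-7]
  After 'dup': [-7, -7]
  After 'swap': [-7, -7]
  After 'add': [-14]
  After 'push 17': [-14, 17]
  After 'over': [-14, 17, -14]
Program B final stack: [-14, 17, -14]
Same: yes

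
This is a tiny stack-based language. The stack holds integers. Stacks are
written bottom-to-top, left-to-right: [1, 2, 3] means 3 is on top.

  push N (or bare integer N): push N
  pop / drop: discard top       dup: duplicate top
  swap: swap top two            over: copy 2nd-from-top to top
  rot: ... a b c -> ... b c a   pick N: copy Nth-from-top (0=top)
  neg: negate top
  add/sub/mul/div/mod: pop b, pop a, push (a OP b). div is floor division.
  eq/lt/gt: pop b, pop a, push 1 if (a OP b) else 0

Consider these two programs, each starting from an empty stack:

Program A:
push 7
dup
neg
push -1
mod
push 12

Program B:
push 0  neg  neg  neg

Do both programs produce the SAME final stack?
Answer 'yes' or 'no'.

Program A trace:
  After 'push 7': [7]
  After 'dup': [7, 7]
  After 'neg': [7, -7]
  After 'push -1': [7, -7, -1]
  After 'mod': [7, 0]
  After 'push 12': [7, 0, 12]
Program A final stack: [7, 0, 12]

Program B trace:
  After 'push 0': [0]
  After 'neg': [0]
  After 'neg': [0]
  After 'neg': [0]
Program B final stack: [0]
Same: no

Answer: no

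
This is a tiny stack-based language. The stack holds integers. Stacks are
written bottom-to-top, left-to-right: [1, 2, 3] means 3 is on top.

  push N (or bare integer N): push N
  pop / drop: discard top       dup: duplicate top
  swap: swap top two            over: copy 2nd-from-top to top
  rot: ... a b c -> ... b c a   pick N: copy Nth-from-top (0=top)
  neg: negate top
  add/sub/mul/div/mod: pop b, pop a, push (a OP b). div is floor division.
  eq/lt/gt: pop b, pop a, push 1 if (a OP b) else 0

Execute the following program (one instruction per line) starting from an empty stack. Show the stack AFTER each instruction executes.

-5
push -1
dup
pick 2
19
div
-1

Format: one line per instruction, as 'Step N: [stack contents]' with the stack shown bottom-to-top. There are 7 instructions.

Step 1: [-5]
Step 2: [-5, -1]
Step 3: [-5, -1, -1]
Step 4: [-5, -1, -1, -5]
Step 5: [-5, -1, -1, -5, 19]
Step 6: [-5, -1, -1, -1]
Step 7: [-5, -1, -1, -1, -1]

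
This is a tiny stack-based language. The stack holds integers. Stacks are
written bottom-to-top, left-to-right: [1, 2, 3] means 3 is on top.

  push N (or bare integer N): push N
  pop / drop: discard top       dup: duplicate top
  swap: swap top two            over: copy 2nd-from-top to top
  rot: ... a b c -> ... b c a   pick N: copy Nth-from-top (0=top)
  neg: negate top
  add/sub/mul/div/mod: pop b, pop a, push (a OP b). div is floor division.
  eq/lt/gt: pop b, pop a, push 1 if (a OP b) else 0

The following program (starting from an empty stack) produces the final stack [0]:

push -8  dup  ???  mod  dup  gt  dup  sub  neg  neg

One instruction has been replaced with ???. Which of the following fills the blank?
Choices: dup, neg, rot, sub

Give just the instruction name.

Stack before ???: [-8, -8]
Stack after ???:  [-8, 8]
Checking each choice:
  dup: produces [-8, 0]
  neg: MATCH
  rot: stack underflow (need 3, have 2)
  sub: stack underflow (need 2, have 1)


Answer: neg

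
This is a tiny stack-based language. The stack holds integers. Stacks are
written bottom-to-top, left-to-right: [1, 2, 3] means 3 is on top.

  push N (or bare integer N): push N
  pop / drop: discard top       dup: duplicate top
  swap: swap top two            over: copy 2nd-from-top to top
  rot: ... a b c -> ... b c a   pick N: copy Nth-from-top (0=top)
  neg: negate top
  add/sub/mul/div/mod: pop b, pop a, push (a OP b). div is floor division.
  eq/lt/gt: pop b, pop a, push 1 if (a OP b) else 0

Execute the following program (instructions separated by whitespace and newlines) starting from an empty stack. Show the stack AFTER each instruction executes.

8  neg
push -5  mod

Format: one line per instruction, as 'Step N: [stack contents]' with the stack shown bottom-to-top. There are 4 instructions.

Step 1: [8]
Step 2: [-8]
Step 3: [-8, -5]
Step 4: [-3]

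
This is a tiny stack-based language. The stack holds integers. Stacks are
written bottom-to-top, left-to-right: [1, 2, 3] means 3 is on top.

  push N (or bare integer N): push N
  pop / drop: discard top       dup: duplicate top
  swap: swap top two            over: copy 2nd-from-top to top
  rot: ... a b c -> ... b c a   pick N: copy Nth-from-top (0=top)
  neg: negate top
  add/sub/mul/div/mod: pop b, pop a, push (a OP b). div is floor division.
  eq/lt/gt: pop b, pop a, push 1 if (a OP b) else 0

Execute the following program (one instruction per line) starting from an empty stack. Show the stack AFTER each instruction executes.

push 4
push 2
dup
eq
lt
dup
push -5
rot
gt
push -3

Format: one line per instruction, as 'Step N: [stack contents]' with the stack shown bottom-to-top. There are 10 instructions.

Step 1: [4]
Step 2: [4, 2]
Step 3: [4, 2, 2]
Step 4: [4, 1]
Step 5: [0]
Step 6: [0, 0]
Step 7: [0, 0, -5]
Step 8: [0, -5, 0]
Step 9: [0, 0]
Step 10: [0, 0, -3]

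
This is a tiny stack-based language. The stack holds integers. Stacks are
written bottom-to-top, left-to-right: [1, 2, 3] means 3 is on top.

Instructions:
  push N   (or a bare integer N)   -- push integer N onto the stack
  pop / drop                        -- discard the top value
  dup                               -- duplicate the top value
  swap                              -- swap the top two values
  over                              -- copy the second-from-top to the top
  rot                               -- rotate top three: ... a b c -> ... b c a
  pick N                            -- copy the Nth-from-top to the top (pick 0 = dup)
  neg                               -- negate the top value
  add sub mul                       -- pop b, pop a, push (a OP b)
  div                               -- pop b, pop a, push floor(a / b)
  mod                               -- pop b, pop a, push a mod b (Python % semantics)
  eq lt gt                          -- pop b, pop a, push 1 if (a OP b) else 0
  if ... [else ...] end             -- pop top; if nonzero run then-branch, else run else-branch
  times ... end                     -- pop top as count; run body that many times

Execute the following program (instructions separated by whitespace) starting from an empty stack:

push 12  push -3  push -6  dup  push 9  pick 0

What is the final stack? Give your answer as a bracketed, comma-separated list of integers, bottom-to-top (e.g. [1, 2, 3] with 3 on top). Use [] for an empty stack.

Answer: [12, -3, -6, -6, 9, 9]

Derivation:
After 'push 12': [12]
After 'push -3': [12, -3]
After 'push -6': [12, -3, -6]
After 'dup': [12, -3, -6, -6]
After 'push 9': [12, -3, -6, -6, 9]
After 'pick 0': [12, -3, -6, -6, 9, 9]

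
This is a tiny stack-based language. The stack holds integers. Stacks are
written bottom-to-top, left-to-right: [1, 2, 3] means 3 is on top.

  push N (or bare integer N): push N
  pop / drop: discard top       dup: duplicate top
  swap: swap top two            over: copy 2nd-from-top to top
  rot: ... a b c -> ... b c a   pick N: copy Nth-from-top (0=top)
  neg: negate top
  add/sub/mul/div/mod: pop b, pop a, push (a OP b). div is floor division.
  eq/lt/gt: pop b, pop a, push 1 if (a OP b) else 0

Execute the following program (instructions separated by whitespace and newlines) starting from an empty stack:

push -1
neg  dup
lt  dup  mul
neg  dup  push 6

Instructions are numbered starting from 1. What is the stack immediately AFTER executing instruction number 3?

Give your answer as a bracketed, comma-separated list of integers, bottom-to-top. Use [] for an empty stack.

Answer: [1, 1]

Derivation:
Step 1 ('push -1'): [-1]
Step 2 ('neg'): [1]
Step 3 ('dup'): [1, 1]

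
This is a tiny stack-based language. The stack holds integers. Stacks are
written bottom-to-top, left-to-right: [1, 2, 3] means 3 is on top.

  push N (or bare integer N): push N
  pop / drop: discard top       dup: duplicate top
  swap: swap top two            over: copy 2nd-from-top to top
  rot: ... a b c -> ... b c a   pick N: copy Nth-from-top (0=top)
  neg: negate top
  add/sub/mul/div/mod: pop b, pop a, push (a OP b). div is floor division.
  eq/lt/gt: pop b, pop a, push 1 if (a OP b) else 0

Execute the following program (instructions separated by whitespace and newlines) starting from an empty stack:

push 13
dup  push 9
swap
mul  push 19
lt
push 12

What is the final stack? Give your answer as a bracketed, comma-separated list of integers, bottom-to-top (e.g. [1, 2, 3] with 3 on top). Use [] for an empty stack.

After 'push 13': [13]
After 'dup': [13, 13]
After 'push 9': [13, 13, 9]
After 'swap': [13, 9, 13]
After 'mul': [13, 117]
After 'push 19': [13, 117, 19]
After 'lt': [13, 0]
After 'push 12': [13, 0, 12]

Answer: [13, 0, 12]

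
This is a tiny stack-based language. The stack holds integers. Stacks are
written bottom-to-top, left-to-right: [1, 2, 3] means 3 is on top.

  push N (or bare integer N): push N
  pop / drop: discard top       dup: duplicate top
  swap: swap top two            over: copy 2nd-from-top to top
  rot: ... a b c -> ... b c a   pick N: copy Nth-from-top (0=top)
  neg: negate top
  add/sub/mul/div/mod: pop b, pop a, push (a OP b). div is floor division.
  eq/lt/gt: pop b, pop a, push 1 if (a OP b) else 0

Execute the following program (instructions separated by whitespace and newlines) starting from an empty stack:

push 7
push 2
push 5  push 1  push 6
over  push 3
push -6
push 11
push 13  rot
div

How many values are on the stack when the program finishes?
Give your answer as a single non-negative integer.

Answer: 9

Derivation:
After 'push 7': stack = [7] (depth 1)
After 'push 2': stack = [7, 2] (depth 2)
After 'push 5': stack = [7, 2, 5] (depth 3)
After 'push 1': stack = [7, 2, 5, 1] (depth 4)
After 'push 6': stack = [7, 2, 5, 1, 6] (depth 5)
After 'over': stack = [7, 2, 5, 1, 6, 1] (depth 6)
After 'push 3': stack = [7, 2, 5, 1, 6, 1, 3] (depth 7)
After 'push -6': stack = [7, 2, 5, 1, 6, 1, 3, -6] (depth 8)
After 'push 11': stack = [7, 2, 5, 1, 6, 1, 3, -6, 11] (depth 9)
After 'push 13': stack = [7, 2, 5, 1, 6, 1, 3, -6, 11, 13] (depth 10)
After 'rot': stack = [7, 2, 5, 1, 6, 1, 3, 11, 13, -6] (depth 10)
After 'div': stack = [7, 2, 5, 1, 6, 1, 3, 11, -3] (depth 9)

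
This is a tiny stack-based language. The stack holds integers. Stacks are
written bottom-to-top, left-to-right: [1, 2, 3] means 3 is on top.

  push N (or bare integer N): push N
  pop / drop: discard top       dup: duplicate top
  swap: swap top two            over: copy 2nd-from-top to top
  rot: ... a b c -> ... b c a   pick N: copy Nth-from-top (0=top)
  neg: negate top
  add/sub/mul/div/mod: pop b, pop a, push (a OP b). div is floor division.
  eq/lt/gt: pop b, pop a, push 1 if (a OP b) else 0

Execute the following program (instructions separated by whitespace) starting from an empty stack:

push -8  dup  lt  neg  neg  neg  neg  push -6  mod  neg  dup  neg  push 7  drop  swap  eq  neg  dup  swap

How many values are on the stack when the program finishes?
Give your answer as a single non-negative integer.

After 'push -8': stack = [-8] (depth 1)
After 'dup': stack = [-8, -8] (depth 2)
After 'lt': stack = [0] (depth 1)
After 'neg': stack = [0] (depth 1)
After 'neg': stack = [0] (depth 1)
After 'neg': stack = [0] (depth 1)
After 'neg': stack = [0] (depth 1)
After 'push -6': stack = [0, -6] (depth 2)
After 'mod': stack = [0] (depth 1)
After 'neg': stack = [0] (depth 1)
After 'dup': stack = [0, 0] (depth 2)
After 'neg': stack = [0, 0] (depth 2)
After 'push 7': stack = [0, 0, 7] (depth 3)
After 'drop': stack = [0, 0] (depth 2)
After 'swap': stack = [0, 0] (depth 2)
After 'eq': stack = [1] (depth 1)
After 'neg': stack = [-1] (depth 1)
After 'dup': stack = [-1, -1] (depth 2)
After 'swap': stack = [-1, -1] (depth 2)

Answer: 2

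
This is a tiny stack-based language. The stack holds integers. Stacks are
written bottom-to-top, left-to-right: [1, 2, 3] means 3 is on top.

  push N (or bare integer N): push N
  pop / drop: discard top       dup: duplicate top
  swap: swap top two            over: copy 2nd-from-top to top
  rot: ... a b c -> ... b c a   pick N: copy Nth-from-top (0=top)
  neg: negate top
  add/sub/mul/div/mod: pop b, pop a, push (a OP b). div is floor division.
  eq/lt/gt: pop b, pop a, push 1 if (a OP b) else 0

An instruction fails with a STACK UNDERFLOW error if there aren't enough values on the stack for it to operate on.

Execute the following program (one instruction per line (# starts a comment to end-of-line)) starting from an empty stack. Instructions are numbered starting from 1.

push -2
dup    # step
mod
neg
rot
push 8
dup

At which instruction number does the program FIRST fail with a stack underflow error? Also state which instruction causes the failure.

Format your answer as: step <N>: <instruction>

Step 1 ('push -2'): stack = [-2], depth = 1
Step 2 ('dup'): stack = [-2, -2], depth = 2
Step 3 ('mod'): stack = [0], depth = 1
Step 4 ('neg'): stack = [0], depth = 1
Step 5 ('rot'): needs 3 value(s) but depth is 1 — STACK UNDERFLOW

Answer: step 5: rot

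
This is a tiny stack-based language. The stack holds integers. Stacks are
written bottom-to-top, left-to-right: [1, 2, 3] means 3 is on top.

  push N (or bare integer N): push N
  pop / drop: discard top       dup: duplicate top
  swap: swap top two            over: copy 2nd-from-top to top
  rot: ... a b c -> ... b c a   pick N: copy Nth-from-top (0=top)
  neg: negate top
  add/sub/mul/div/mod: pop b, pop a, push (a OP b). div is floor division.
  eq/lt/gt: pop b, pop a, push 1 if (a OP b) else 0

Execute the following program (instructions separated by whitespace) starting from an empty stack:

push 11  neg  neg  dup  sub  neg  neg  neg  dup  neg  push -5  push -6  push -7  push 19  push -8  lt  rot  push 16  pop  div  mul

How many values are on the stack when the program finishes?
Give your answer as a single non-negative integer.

Answer: 4

Derivation:
After 'push 11': stack = [11] (depth 1)
After 'neg': stack = [-11] (depth 1)
After 'neg': stack = [11] (depth 1)
After 'dup': stack = [11, 11] (depth 2)
After 'sub': stack = [0] (depth 1)
After 'neg': stack = [0] (depth 1)
After 'neg': stack = [0] (depth 1)
After 'neg': stack = [0] (depth 1)
After 'dup': stack = [0, 0] (depth 2)
After 'neg': stack = [0, 0] (depth 2)
  ...
After 'push -6': stack = [0, 0, -5, -6] (depth 4)
After 'push -7': stack = [0, 0, -5, -6, -7] (depth 5)
After 'push 19': stack = [0, 0, -5, -6, -7, 19] (depth 6)
After 'push -8': stack = [0, 0, -5, -6, -7, 19, -8] (depth 7)
After 'lt': stack = [0, 0, -5, -6, -7, 0] (depth 6)
After 'rot': stack = [0, 0, -5, -7, 0, -6] (depth 6)
After 'push 16': stack = [0, 0, -5, -7, 0, -6, 16] (depth 7)
After 'pop': stack = [0, 0, -5, -7, 0, -6] (depth 6)
After 'div': stack = [0, 0, -5, -7, 0] (depth 5)
After 'mul': stack = [0, 0, -5, 0] (depth 4)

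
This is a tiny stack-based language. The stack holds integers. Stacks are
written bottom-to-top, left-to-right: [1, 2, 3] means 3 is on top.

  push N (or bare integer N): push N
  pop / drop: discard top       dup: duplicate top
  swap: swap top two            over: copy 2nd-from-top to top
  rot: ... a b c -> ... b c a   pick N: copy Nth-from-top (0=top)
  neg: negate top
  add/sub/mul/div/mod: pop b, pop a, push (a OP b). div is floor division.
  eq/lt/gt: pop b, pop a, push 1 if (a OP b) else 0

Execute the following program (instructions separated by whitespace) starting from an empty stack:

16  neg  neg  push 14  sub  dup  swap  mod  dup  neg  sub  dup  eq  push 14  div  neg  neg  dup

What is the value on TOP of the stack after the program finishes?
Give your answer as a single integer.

Answer: 0

Derivation:
After 'push 16': [16]
After 'neg': [-16]
After 'neg': [16]
After 'push 14': [16, 14]
After 'sub': [2]
After 'dup': [2, 2]
After 'swap': [2, 2]
After 'mod': [0]
After 'dup': [0, 0]
After 'neg': [0, 0]
After 'sub': [0]
After 'dup': [0, 0]
After 'eq': [1]
After 'push 14': [1, 14]
After 'div': [0]
After 'neg': [0]
After 'neg': [0]
After 'dup': [0, 0]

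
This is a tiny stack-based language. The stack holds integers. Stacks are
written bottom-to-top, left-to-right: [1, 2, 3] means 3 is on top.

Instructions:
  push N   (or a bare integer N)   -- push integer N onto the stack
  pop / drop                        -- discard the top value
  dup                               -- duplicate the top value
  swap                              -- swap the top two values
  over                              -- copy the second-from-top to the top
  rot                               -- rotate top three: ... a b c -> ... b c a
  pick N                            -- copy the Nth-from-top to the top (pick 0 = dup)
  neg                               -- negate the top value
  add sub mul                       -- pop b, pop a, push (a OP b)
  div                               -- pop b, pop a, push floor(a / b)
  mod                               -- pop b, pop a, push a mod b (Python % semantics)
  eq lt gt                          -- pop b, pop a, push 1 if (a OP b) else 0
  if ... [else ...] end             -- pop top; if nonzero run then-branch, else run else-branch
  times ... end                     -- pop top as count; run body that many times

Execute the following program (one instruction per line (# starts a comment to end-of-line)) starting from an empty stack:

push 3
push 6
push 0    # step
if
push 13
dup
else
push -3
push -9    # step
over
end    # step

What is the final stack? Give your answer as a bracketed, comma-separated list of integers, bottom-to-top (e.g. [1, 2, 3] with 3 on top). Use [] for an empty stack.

After 'push 3': [3]
After 'push 6': [3, 6]
After 'push 0': [3, 6, 0]
After 'if': [3, 6]
After 'push -3': [3, 6, -3]
After 'push -9': [3, 6, -3, -9]
After 'over': [3, 6, -3, -9, -3]

Answer: [3, 6, -3, -9, -3]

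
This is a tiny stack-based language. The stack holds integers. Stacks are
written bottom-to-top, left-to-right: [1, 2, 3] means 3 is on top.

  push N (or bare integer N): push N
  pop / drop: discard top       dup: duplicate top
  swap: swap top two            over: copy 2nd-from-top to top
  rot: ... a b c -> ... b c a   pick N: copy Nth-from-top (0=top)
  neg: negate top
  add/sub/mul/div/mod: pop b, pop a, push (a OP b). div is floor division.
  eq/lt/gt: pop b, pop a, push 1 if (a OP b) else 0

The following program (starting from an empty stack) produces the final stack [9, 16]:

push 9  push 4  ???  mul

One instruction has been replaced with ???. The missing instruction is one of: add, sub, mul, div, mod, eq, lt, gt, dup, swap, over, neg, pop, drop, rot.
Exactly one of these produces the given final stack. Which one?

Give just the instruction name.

Answer: dup

Derivation:
Stack before ???: [9, 4]
Stack after ???:  [9, 4, 4]
The instruction that transforms [9, 4] -> [9, 4, 4] is: dup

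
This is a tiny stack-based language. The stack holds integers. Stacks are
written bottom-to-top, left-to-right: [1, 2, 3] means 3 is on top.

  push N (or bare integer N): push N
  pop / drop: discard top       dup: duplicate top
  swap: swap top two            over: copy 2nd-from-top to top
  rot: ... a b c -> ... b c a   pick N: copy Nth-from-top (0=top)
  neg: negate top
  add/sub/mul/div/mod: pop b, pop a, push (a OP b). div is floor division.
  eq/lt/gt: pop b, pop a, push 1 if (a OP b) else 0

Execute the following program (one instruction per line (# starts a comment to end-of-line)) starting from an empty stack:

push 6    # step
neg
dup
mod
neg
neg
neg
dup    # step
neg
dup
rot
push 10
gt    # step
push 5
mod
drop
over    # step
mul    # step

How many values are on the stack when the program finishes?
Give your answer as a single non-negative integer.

Answer: 2

Derivation:
After 'push 6': stack = [6] (depth 1)
After 'neg': stack = [-6] (depth 1)
After 'dup': stack = [-6, -6] (depth 2)
After 'mod': stack = [0] (depth 1)
After 'neg': stack = [0] (depth 1)
After 'neg': stack = [0] (depth 1)
After 'neg': stack = [0] (depth 1)
After 'dup': stack = [0, 0] (depth 2)
After 'neg': stack = [0, 0] (depth 2)
After 'dup': stack = [0, 0, 0] (depth 3)
After 'rot': stack = [0, 0, 0] (depth 3)
After 'push 10': stack = [0, 0, 0, 10] (depth 4)
After 'gt': stack = [0, 0, 0] (depth 3)
After 'push 5': stack = [0, 0, 0, 5] (depth 4)
After 'mod': stack = [0, 0, 0] (depth 3)
After 'drop': stack = [0, 0] (depth 2)
After 'over': stack = [0, 0, 0] (depth 3)
After 'mul': stack = [0, 0] (depth 2)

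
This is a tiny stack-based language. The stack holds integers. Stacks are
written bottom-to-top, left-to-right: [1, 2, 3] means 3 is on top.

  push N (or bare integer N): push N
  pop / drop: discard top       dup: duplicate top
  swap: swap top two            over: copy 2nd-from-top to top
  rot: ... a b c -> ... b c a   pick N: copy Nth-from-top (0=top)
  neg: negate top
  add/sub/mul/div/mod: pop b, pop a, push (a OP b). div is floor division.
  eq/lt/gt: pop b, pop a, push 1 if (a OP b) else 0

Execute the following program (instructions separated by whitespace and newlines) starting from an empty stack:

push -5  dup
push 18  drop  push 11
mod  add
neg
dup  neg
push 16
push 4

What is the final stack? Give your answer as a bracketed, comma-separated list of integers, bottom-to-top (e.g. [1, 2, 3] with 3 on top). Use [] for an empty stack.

Answer: [-1, 1, 16, 4]

Derivation:
After 'push -5': [-5]
After 'dup': [-5, -5]
After 'push 18': [-5, -5, 18]
After 'drop': [-5, -5]
After 'push 11': [-5, -5, 11]
After 'mod': [-5, 6]
After 'add': [1]
After 'neg': [-1]
After 'dup': [-1, -1]
After 'neg': [-1, 1]
After 'push 16': [-1, 1, 16]
After 'push 4': [-1, 1, 16, 4]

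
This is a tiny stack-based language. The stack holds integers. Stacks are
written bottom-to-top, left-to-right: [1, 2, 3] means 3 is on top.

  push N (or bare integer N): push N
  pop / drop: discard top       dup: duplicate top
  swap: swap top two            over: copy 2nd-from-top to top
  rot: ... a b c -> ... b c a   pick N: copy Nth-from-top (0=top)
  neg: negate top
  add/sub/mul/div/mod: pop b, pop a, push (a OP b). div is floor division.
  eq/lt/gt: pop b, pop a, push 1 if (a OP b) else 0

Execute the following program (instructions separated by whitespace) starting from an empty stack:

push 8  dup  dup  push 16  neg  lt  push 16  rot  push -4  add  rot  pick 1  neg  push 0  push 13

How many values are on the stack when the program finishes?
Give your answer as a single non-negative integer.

Answer: 7

Derivation:
After 'push 8': stack = [8] (depth 1)
After 'dup': stack = [8, 8] (depth 2)
After 'dup': stack = [8, 8, 8] (depth 3)
After 'push 16': stack = [8, 8, 8, 16] (depth 4)
After 'neg': stack = [8, 8, 8, -16] (depth 4)
After 'lt': stack = [8, 8, 0] (depth 3)
After 'push 16': stack = [8, 8, 0, 16] (depth 4)
After 'rot': stack = [8, 0, 16, 8] (depth 4)
After 'push -4': stack = [8, 0, 16, 8, -4] (depth 5)
After 'add': stack = [8, 0, 16, 4] (depth 4)
After 'rot': stack = [8, 16, 4, 0] (depth 4)
After 'pick 1': stack = [8, 16, 4, 0, 4] (depth 5)
After 'neg': stack = [8, 16, 4, 0, -4] (depth 5)
After 'push 0': stack = [8, 16, 4, 0, -4, 0] (depth 6)
After 'push 13': stack = [8, 16, 4, 0, -4, 0, 13] (depth 7)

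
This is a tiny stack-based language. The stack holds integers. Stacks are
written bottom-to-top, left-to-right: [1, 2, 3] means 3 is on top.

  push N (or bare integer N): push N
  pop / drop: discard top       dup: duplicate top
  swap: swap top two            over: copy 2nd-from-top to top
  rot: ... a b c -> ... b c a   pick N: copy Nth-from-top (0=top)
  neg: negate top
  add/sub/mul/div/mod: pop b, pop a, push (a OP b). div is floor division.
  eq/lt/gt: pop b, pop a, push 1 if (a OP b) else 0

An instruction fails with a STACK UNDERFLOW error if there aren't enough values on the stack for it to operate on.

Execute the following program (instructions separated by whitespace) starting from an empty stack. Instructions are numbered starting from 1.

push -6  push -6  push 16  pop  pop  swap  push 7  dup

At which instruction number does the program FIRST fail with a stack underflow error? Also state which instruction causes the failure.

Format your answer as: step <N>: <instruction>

Answer: step 6: swap

Derivation:
Step 1 ('push -6'): stack = [-6], depth = 1
Step 2 ('push -6'): stack = [-6, -6], depth = 2
Step 3 ('push 16'): stack = [-6, -6, 16], depth = 3
Step 4 ('pop'): stack = [-6, -6], depth = 2
Step 5 ('pop'): stack = [-6], depth = 1
Step 6 ('swap'): needs 2 value(s) but depth is 1 — STACK UNDERFLOW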